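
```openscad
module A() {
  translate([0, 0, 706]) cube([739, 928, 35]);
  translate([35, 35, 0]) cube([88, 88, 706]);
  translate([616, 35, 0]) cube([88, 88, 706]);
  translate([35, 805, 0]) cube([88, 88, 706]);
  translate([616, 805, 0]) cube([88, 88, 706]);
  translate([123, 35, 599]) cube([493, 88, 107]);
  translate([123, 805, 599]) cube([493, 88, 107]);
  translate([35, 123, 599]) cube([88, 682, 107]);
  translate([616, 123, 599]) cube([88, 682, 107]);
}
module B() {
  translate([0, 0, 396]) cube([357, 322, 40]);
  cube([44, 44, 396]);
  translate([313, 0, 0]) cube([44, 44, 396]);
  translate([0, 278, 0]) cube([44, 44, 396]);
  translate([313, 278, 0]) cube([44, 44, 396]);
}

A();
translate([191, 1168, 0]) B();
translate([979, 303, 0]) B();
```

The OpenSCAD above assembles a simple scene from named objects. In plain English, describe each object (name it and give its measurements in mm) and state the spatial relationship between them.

A is a rectangular dining table. The top is 739×928×35 mm with its upper surface at z = 741 mm. It stands on four 88×88 mm square legs, each inset 35 mm from the nearest pair of top edges, running from the floor to the underside of the top. Four apron rails, 88 mm thick and 107 mm tall, run between adjacent legs with their top edges flush with the underside of the top and their outer faces flush with the legs' outer faces.

B is a four-legged stool. The seat is a 357×322×40 mm slab whose top surface is at z = 436 mm; four square legs, each 44×44 mm in cross-section, run from the floor (z = 0) to the underside of the seat, each flush with a corner of the seat.

Two stools sit around the table at the +y, +x sides.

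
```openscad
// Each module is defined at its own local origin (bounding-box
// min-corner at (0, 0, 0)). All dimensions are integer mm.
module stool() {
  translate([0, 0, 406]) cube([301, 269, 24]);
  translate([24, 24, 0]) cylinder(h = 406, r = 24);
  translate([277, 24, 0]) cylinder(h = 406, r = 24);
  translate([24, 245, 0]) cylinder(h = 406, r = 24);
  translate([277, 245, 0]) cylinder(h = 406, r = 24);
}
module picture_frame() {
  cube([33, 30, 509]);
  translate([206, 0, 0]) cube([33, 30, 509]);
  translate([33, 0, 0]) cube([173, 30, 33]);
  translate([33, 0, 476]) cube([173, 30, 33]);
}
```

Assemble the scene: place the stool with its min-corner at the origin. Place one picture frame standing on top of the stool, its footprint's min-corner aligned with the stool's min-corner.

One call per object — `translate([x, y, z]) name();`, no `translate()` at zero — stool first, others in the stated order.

stool();
translate([0, 0, 430]) picture_frame();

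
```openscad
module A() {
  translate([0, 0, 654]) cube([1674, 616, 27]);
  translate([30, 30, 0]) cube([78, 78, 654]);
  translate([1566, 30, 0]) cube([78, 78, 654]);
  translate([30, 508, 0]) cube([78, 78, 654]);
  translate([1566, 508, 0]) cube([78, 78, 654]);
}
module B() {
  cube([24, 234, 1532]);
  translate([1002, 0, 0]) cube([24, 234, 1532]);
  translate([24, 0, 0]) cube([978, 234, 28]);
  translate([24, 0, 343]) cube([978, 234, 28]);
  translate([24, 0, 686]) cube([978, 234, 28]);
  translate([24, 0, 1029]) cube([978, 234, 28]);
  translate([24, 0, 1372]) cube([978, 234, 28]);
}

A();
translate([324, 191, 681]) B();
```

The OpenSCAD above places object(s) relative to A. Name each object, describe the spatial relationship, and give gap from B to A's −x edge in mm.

The bookshelf's min-x is at 324; the table's min-x is 0; gap = 324 mm.

A is a table. B is a bookshelf. The bookshelf is on top of the table, centred. The gap from the bookshelf to the table's −x edge is 324 mm.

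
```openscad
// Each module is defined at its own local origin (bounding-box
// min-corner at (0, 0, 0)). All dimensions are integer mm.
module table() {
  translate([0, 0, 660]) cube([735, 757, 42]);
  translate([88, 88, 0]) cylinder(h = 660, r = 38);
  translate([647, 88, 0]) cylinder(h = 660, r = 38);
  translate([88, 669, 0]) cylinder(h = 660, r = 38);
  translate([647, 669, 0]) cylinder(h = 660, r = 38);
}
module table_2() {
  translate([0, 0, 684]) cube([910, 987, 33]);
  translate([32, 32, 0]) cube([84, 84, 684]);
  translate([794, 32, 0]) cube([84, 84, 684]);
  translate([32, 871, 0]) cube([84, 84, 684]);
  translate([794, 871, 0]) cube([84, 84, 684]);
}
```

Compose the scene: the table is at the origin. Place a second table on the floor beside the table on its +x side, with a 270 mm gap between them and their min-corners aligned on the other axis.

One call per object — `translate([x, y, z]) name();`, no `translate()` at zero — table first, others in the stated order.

table();
translate([1005, 0, 0]) table_2();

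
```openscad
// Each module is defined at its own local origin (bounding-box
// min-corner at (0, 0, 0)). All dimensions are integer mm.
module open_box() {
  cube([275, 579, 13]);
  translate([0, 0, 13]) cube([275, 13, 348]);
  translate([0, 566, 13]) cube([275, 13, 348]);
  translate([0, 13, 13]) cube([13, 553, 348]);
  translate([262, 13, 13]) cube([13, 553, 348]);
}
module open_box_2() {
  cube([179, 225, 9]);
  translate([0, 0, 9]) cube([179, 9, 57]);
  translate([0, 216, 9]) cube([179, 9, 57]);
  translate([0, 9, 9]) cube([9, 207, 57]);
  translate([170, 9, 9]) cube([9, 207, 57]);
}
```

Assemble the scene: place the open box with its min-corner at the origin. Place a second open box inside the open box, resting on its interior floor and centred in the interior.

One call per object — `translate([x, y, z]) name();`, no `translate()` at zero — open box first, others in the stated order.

open_box();
translate([48, 177, 13]) open_box_2();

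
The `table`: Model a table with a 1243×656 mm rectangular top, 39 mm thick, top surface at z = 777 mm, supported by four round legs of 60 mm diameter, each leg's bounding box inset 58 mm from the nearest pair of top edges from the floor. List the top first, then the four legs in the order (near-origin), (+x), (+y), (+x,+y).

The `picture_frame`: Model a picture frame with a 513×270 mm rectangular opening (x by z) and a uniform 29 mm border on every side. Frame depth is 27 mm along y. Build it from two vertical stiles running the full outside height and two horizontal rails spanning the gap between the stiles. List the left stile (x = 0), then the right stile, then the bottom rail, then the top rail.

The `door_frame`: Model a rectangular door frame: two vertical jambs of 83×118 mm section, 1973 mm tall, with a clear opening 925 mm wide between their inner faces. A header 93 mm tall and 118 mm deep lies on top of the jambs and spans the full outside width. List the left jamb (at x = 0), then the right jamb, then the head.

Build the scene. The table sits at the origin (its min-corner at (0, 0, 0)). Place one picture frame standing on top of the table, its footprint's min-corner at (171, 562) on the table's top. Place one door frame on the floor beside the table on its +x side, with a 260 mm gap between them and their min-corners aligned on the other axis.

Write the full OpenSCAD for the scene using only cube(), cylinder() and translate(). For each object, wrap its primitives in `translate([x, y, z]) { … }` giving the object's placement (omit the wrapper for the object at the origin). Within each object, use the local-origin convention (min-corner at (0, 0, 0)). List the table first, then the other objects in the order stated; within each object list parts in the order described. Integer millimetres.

translate([0, 0, 738]) cube([1243, 656, 39]);
translate([88, 88, 0]) cylinder(h = 738, r = 30);
translate([1155, 88, 0]) cylinder(h = 738, r = 30);
translate([88, 568, 0]) cylinder(h = 738, r = 30);
translate([1155, 568, 0]) cylinder(h = 738, r = 30);
translate([171, 562, 777]) {
  cube([29, 27, 328]);
  translate([542, 0, 0]) cube([29, 27, 328]);
  translate([29, 0, 0]) cube([513, 27, 29]);
  translate([29, 0, 299]) cube([513, 27, 29]);
}
translate([1503, 0, 0]) {
  cube([83, 118, 1973]);
  translate([1008, 0, 0]) cube([83, 118, 1973]);
  translate([0, 0, 1973]) cube([1091, 118, 93]);
}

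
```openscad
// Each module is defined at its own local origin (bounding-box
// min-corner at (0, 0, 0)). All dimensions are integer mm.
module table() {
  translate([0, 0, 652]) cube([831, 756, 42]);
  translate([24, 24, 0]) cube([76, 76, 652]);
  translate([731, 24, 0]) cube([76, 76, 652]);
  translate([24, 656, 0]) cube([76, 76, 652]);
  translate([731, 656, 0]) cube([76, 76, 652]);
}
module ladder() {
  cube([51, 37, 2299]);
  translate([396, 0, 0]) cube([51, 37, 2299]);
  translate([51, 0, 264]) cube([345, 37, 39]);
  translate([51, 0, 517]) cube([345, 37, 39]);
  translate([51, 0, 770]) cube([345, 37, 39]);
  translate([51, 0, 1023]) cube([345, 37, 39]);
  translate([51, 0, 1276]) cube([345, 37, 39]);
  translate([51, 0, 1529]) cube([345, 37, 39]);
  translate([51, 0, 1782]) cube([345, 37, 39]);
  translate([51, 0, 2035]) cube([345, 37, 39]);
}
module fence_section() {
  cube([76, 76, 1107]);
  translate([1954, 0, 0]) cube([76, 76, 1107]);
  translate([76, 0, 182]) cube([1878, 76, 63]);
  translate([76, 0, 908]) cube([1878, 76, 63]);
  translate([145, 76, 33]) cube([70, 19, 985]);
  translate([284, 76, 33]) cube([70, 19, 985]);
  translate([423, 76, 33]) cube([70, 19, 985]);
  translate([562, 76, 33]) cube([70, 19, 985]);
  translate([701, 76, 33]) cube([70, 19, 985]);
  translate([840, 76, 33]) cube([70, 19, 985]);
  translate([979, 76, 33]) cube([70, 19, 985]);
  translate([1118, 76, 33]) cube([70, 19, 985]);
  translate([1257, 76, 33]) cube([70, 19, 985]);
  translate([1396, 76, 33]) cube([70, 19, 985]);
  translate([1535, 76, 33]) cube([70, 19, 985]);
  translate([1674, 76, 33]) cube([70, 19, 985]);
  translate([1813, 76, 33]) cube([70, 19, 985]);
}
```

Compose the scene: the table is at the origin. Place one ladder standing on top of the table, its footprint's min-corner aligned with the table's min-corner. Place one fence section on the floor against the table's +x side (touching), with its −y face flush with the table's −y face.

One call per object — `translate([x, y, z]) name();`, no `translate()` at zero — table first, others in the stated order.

table();
translate([0, 0, 694]) ladder();
translate([831, 0, 0]) fence_section();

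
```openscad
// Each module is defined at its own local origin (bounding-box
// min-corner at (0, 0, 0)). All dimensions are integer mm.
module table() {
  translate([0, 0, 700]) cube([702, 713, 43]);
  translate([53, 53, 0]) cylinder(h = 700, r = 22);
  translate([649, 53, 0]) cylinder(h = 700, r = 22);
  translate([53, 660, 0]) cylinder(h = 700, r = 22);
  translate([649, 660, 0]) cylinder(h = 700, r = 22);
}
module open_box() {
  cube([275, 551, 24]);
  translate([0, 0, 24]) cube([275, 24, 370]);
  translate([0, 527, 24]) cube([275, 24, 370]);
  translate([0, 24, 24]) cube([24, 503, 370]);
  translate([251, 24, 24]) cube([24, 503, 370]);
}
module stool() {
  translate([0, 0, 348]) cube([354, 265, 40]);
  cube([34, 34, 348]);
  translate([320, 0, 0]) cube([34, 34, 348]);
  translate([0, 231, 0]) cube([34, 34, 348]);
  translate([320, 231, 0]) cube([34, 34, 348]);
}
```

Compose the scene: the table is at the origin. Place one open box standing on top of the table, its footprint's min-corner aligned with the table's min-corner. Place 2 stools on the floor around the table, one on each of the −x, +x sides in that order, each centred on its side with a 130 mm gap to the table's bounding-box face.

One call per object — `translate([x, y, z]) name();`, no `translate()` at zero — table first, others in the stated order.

table();
translate([0, 0, 743]) open_box();
translate([-484, 224, 0]) stool();
translate([832, 224, 0]) stool();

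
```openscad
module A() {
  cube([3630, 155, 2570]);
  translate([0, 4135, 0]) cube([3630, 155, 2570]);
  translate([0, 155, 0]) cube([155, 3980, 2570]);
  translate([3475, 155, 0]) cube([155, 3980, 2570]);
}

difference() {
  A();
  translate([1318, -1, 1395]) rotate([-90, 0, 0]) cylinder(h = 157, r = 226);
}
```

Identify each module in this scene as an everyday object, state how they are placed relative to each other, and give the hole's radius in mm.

A is a house frame. The house frame has a circular hole through its front wall. The hole's radius is 226 mm.

The subtracted cylinder has r = 226 mm.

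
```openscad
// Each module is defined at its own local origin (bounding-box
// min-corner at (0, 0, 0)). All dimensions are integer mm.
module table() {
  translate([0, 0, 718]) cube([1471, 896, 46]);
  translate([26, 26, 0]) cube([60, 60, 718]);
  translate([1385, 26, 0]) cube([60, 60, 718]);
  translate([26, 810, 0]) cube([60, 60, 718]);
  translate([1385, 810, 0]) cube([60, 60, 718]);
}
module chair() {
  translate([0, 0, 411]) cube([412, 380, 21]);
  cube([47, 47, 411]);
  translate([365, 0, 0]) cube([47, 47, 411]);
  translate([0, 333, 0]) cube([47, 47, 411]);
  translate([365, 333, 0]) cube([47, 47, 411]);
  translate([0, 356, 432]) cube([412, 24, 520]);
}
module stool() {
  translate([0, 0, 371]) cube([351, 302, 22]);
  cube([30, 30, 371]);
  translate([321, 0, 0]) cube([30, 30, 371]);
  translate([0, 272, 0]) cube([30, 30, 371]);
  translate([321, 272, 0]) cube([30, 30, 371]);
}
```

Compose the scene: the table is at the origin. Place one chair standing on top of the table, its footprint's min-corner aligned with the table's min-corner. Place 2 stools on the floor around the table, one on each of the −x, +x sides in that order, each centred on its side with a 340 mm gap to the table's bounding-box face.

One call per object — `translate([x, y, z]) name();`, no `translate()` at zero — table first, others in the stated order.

table();
translate([0, 0, 764]) chair();
translate([-691, 297, 0]) stool();
translate([1811, 297, 0]) stool();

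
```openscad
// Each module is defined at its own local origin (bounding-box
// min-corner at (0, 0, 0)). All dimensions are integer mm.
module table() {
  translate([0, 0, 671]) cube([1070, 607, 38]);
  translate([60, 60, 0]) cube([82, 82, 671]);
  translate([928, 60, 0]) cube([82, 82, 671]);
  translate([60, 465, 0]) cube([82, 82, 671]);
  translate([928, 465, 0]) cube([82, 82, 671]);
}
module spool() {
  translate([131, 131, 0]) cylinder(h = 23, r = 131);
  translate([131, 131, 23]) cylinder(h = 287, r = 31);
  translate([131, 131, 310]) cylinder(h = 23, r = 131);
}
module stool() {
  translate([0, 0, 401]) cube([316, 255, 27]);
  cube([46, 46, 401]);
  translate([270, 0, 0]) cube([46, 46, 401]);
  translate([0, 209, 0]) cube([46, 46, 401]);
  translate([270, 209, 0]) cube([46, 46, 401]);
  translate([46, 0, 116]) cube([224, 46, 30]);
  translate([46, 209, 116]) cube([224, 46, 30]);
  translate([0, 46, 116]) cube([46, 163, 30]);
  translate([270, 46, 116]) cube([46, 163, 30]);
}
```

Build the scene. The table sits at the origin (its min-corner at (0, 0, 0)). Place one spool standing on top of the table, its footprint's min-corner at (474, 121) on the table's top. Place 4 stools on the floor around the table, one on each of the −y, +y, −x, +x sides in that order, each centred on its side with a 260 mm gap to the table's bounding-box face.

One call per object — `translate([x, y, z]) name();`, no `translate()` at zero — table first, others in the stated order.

table();
translate([474, 121, 709]) spool();
translate([377, -515, 0]) stool();
translate([377, 867, 0]) stool();
translate([-576, 176, 0]) stool();
translate([1330, 176, 0]) stool();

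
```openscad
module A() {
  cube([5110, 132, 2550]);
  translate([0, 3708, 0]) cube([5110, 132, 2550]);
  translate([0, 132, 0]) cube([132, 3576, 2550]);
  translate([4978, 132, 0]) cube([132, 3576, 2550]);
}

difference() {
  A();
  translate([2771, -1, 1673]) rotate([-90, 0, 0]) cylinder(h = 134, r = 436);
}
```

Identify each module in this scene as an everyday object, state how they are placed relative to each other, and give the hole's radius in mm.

The subtracted cylinder has r = 436 mm.

A is a house frame. The house frame has a circular hole through its front wall. The hole's radius is 436 mm.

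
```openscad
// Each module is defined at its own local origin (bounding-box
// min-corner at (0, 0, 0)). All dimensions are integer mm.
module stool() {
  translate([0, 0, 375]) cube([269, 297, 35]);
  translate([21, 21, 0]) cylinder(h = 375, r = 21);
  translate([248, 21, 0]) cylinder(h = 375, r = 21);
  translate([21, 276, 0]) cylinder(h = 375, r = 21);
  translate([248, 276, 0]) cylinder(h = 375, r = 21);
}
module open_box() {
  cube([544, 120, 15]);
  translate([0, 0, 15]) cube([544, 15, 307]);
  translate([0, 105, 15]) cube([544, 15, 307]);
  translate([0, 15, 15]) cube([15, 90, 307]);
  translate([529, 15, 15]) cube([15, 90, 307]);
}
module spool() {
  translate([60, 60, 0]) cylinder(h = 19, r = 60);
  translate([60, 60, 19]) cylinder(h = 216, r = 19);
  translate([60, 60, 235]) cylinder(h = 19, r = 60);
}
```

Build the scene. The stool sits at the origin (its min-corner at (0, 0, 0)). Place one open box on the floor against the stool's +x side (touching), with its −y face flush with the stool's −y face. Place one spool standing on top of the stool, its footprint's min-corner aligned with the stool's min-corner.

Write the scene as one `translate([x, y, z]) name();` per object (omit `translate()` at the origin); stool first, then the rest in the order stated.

stool();
translate([269, 0, 0]) open_box();
translate([0, 0, 410]) spool();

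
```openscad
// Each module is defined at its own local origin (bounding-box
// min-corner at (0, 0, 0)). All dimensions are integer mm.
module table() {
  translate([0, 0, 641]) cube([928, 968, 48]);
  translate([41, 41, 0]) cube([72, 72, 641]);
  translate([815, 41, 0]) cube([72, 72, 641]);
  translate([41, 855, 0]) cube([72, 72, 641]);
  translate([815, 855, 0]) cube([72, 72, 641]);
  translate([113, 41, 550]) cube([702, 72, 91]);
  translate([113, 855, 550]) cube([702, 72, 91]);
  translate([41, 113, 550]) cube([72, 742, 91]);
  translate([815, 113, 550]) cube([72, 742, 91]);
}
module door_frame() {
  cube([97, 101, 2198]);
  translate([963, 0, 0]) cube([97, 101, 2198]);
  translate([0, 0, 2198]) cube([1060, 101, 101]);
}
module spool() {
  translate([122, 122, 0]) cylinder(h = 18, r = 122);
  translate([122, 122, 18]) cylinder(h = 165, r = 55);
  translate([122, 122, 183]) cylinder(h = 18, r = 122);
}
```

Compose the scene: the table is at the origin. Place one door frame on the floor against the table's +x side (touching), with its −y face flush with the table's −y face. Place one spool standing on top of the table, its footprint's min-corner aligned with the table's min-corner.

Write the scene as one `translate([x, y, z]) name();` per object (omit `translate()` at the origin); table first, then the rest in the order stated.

table();
translate([928, 0, 0]) door_frame();
translate([0, 0, 689]) spool();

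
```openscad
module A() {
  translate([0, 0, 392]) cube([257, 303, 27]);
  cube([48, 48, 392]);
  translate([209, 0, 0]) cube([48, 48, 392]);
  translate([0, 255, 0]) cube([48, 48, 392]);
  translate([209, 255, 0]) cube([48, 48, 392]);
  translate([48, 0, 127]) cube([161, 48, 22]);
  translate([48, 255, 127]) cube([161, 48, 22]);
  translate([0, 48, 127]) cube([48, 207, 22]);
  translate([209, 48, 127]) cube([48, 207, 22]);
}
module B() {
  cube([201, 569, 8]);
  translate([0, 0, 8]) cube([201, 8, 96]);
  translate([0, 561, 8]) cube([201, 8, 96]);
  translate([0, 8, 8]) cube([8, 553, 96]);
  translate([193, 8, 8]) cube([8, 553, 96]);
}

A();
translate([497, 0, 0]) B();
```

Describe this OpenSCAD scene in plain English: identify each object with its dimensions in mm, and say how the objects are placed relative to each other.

A is a simple wooden stool: a rectangular seat 257 mm (x) by 303 mm (y), 27 mm thick, top face at z = 419 mm, on four square legs, each 48×48 mm in cross-section. The legs rest on z = 0, each flush with a corner of the seat. Four stretchers, 48 mm wide and 22 mm tall, connect adjacent legs with their undersides at z = 127 mm, each running between the inner faces of the legs it joins and aligned with the legs' outer faces on the other axis.

B is an open storage box with external size 201×569×104 mm and wall thickness 8 mm (the base is also 8 mm thick). The base covers the whole footprint; the four walls stand on the base, with the y-facing walls full-width and the x-facing walls fitting between their inner faces.

The open box is on the floor beside the stool on its +x side.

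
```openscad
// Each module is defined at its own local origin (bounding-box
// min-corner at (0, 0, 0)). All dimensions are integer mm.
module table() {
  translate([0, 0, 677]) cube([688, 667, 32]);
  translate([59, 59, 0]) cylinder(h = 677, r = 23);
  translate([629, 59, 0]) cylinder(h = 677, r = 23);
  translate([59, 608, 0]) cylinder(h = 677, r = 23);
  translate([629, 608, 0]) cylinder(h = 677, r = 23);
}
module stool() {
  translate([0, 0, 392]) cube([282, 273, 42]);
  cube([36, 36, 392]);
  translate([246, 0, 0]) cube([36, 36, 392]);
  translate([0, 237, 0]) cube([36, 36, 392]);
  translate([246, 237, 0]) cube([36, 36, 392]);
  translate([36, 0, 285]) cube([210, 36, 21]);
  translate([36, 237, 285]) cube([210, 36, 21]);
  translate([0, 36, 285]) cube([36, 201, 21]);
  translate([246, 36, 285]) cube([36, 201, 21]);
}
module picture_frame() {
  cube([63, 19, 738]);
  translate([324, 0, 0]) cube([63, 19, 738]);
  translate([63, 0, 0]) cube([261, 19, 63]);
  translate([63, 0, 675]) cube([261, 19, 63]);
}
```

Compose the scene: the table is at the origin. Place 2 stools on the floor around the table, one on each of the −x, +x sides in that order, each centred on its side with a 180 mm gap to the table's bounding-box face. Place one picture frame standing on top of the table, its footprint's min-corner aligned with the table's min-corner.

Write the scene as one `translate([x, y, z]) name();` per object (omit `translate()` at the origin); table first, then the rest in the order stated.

table();
translate([-462, 197, 0]) stool();
translate([868, 197, 0]) stool();
translate([0, 0, 709]) picture_frame();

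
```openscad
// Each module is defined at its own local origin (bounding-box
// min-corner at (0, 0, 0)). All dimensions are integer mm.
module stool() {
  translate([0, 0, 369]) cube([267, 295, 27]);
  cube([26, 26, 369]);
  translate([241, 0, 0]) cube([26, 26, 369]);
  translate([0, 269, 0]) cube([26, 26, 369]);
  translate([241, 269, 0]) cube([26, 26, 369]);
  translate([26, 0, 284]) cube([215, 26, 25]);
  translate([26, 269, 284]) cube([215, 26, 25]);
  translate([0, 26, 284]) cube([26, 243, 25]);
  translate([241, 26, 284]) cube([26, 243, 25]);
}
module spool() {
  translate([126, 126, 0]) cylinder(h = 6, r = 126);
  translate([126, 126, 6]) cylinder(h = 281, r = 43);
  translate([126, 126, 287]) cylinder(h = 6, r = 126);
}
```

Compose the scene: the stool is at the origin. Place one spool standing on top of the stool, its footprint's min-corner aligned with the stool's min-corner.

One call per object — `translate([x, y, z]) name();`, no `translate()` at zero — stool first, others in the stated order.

stool();
translate([0, 0, 396]) spool();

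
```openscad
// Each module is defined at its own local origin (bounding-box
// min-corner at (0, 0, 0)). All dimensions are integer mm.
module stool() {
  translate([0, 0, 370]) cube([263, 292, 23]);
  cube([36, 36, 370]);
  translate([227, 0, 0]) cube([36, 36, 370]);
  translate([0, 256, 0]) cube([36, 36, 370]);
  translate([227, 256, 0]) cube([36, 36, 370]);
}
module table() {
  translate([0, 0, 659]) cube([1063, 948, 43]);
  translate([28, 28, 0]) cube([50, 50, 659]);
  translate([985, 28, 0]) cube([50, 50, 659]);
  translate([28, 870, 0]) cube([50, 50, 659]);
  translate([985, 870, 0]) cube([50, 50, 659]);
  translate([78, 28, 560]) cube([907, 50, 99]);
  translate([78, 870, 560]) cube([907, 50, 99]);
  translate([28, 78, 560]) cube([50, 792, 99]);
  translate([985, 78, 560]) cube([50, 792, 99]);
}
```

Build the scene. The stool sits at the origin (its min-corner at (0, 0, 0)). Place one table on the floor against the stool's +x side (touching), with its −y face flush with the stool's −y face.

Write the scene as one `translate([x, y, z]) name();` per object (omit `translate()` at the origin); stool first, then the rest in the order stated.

stool();
translate([263, 0, 0]) table();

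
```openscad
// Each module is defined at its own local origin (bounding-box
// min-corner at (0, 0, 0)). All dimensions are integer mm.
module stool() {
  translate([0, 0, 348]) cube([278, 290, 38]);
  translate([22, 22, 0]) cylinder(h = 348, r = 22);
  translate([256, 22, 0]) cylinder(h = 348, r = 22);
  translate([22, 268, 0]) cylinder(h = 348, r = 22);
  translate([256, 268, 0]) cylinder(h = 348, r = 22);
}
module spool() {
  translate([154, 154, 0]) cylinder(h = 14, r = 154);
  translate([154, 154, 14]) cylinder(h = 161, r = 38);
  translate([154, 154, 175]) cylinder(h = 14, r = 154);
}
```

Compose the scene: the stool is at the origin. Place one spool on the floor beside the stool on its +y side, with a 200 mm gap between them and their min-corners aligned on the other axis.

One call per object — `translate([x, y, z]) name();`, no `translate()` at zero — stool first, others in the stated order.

stool();
translate([0, 490, 0]) spool();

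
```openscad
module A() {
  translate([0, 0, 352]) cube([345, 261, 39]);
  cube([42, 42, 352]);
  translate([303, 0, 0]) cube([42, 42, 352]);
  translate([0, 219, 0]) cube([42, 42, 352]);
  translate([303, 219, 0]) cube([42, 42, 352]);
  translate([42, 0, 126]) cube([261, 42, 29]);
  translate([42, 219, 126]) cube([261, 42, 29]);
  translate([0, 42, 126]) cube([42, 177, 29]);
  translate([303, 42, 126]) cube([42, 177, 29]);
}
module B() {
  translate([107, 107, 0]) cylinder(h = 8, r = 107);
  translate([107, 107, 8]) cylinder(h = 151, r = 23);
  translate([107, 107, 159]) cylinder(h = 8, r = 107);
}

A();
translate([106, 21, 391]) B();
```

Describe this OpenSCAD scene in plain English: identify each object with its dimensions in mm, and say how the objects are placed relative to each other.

A is a simple wooden stool: a rectangular seat 345 mm (x) by 261 mm (y), 39 mm thick, top face at z = 391 mm, on four square legs, each 42×42 mm in cross-section. The legs rest on z = 0, each flush with a corner of the seat. Four stretchers, 42 mm wide and 29 mm tall, connect adjacent legs with their undersides at z = 126 mm, each running between the inner faces of the legs it joins and aligned with the legs' outer faces on the other axis.

B is a spool: two coaxial disc flanges of radius 107 mm and thickness 8 mm, joined by a core cylinder of radius 23 mm and height 151 mm. The lower flange rests on z = 0 and the three cylinders share a vertical axis.

The spool is on top of the stool.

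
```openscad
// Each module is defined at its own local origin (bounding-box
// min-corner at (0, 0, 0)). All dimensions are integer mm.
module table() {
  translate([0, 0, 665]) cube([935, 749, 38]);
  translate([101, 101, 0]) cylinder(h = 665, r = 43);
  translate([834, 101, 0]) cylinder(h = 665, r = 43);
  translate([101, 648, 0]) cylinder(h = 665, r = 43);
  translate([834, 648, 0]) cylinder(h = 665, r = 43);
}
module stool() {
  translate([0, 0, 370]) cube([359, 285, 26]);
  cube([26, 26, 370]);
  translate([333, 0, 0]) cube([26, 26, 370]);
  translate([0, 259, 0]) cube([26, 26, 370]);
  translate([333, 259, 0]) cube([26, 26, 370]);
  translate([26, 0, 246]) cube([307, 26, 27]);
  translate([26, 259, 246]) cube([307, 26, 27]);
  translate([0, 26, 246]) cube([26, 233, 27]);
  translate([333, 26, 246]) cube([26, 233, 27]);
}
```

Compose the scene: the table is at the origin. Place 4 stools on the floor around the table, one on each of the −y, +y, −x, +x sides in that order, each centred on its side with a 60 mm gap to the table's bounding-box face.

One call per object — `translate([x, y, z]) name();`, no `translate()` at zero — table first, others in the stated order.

table();
translate([288, -345, 0]) stool();
translate([288, 809, 0]) stool();
translate([-419, 232, 0]) stool();
translate([995, 232, 0]) stool();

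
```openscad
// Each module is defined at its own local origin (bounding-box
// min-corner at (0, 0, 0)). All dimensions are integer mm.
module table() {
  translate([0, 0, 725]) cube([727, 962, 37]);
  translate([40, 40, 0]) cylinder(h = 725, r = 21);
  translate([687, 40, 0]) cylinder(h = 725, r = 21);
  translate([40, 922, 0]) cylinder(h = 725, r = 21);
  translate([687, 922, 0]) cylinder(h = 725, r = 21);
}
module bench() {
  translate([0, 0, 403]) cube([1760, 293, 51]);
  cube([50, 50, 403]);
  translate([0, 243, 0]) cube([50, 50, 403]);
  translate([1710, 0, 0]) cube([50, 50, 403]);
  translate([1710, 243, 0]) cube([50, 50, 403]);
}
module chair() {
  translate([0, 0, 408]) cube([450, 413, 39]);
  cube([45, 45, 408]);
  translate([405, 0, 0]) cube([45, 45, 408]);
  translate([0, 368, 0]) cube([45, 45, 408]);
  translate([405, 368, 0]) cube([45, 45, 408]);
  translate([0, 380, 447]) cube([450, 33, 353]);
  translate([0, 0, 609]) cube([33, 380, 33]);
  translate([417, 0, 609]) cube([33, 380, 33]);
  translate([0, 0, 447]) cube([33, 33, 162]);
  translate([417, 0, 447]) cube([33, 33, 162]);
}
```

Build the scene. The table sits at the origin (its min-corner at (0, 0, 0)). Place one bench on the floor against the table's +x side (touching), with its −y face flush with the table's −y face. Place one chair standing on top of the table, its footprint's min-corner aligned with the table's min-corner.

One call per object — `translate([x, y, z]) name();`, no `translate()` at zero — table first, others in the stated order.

table();
translate([727, 0, 0]) bench();
translate([0, 0, 762]) chair();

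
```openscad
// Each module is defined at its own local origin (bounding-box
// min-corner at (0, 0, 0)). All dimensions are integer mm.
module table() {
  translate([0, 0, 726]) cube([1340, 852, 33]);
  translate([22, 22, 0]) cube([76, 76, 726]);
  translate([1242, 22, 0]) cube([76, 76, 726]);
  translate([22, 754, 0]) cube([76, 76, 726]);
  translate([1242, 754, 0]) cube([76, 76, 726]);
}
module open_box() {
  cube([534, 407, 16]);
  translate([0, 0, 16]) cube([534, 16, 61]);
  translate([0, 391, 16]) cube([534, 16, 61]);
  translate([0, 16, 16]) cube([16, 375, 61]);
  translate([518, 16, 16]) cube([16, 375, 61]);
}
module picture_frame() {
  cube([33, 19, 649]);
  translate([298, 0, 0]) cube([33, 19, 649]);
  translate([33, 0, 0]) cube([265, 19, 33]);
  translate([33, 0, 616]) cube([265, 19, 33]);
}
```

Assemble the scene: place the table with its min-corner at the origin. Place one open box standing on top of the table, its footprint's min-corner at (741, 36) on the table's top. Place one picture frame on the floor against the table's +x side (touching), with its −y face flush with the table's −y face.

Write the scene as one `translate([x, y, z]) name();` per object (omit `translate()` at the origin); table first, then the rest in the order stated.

table();
translate([741, 36, 759]) open_box();
translate([1340, 0, 0]) picture_frame();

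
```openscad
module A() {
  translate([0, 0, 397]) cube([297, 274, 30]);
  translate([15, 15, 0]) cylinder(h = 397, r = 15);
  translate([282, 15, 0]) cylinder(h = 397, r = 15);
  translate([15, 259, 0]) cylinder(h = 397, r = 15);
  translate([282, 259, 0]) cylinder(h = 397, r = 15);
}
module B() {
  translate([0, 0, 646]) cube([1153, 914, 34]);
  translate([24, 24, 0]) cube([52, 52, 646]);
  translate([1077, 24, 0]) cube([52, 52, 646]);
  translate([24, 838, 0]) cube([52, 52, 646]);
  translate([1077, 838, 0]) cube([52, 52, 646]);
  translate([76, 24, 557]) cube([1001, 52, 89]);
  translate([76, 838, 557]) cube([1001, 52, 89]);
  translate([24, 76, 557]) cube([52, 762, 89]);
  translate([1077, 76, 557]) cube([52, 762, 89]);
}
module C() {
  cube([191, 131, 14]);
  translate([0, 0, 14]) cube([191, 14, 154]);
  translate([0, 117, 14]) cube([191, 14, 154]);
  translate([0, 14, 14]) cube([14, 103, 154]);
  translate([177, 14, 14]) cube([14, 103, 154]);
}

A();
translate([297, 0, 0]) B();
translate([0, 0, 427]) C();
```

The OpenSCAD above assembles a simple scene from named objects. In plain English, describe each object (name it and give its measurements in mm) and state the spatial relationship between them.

A is a four-legged stool. The seat is 297×274 mm, 30 mm thick, top at z = 427 mm. It stands on four round legs, each 30 mm in diameter, from z = 0 to the seat underside, each leg's axis is inset half a diameter from the nearest pair of seat edges (so the leg's bounding box is flush with the corner).

B is a table: top 1153 mm (x) × 914 mm (y), 34 mm thick, upper face at z = 680 mm, on four 52×52 mm square legs, each inset 24 mm from the nearest pair of top edges, running from z = 0 to the bottom of the top. Four apron rails, 52 mm thick and 89 mm tall, run between adjacent legs with their top edges flush with the underside of the top and their outer faces flush with the legs' outer faces.

C is an open storage box with external size 191×131×168 mm and wall thickness 14 mm (the base is also 14 mm thick). The base covers the whole footprint; the four walls stand on the base, with the y-facing walls full-width and the x-facing walls fitting between their inner faces.

The table is against the stool's +x side, with their −y faces flush. The open box is on top of the stool.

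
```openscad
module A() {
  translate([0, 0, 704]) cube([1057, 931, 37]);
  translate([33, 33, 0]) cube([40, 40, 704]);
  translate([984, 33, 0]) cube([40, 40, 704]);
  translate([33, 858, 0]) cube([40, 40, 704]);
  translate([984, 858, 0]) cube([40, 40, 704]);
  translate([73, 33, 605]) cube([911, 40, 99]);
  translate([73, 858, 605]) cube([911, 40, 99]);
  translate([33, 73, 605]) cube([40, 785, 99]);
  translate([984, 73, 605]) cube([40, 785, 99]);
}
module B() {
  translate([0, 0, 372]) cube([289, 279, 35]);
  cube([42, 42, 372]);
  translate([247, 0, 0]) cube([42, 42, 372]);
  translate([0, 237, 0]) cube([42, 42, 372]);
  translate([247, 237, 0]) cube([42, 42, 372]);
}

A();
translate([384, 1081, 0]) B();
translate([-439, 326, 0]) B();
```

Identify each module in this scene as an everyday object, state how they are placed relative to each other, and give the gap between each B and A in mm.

A is a table. B is a stool. Two stools sit around the table at the +y, −x sides. The gap between each stool and the table is 150 mm.

Each stool's nearest face is 150 mm from the table's bounding box.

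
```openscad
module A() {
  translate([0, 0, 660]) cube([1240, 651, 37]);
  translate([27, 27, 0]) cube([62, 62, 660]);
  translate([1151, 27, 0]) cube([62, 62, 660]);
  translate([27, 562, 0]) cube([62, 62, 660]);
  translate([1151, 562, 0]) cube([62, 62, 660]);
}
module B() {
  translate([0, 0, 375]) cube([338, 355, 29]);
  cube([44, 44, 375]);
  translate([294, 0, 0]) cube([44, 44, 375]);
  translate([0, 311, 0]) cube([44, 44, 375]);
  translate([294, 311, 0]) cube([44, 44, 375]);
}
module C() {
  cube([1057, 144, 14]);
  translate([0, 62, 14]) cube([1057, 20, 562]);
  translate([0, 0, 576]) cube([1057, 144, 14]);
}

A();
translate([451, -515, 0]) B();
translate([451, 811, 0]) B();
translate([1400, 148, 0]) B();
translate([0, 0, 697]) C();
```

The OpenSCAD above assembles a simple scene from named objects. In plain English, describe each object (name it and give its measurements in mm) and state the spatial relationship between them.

A is a table with a 1240×651 mm rectangular top, 37 mm thick, top surface at z = 697 mm, supported by four 62×62 mm square legs, each inset 27 mm from the nearest pair of top edges, running from the floor.

B is a four-legged stool. The seat is a 338×355×29 mm slab whose top surface is at z = 404 mm; four square legs, each 44×44 mm in cross-section, run from the floor (z = 0) to the underside of the seat, each flush with a corner of the seat.

C is an I-beam lying along x, 1057 mm long. Overall section height 590 mm. Two flanges 144 mm wide (y) and 14 mm thick, one on the floor and one at the top; a web 20 mm thick runs between them, centred on the flange width.

Three stools sit around the table at the −y, +y, +x sides. The I-beam is on top of the table.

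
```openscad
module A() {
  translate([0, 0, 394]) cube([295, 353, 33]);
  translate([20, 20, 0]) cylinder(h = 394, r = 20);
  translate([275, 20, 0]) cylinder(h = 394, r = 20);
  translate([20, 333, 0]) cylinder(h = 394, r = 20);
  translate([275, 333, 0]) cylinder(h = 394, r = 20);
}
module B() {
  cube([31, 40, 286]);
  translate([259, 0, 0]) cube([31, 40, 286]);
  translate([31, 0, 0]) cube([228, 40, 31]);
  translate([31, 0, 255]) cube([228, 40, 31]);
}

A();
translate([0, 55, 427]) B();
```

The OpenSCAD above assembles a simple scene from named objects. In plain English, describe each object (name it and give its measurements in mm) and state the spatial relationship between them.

A is a four-legged stool. The seat is 295×353 mm, 33 mm thick, top at z = 427 mm. It stands on four round legs, each 40 mm in diameter, from z = 0 to the seat underside, each leg's axis is inset half a diameter from the nearest pair of seat edges (so the leg's bounding box is flush with the corner).

B is a picture frame with a 228×224 mm rectangular opening (x by z) and a uniform 31 mm border on every side. Frame depth is 40 mm along y. It is built from two vertical stiles running the full outside height and two horizontal rails spanning the gap between the stiles.

The picture frame is on top of the stool.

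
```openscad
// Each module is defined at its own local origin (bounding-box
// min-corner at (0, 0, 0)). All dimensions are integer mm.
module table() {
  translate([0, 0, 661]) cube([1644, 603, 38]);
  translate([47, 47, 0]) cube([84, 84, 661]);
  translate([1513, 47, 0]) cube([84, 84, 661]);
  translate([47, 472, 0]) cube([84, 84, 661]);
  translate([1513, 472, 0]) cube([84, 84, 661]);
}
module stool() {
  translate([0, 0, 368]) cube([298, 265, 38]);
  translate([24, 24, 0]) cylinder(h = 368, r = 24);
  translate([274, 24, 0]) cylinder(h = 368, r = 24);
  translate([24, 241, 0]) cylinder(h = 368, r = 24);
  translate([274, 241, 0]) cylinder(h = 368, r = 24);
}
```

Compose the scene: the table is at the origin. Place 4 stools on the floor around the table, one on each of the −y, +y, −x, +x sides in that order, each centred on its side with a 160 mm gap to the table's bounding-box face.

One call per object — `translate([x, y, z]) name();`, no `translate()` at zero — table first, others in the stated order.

table();
translate([673, -425, 0]) stool();
translate([673, 763, 0]) stool();
translate([-458, 169, 0]) stool();
translate([1804, 169, 0]) stool();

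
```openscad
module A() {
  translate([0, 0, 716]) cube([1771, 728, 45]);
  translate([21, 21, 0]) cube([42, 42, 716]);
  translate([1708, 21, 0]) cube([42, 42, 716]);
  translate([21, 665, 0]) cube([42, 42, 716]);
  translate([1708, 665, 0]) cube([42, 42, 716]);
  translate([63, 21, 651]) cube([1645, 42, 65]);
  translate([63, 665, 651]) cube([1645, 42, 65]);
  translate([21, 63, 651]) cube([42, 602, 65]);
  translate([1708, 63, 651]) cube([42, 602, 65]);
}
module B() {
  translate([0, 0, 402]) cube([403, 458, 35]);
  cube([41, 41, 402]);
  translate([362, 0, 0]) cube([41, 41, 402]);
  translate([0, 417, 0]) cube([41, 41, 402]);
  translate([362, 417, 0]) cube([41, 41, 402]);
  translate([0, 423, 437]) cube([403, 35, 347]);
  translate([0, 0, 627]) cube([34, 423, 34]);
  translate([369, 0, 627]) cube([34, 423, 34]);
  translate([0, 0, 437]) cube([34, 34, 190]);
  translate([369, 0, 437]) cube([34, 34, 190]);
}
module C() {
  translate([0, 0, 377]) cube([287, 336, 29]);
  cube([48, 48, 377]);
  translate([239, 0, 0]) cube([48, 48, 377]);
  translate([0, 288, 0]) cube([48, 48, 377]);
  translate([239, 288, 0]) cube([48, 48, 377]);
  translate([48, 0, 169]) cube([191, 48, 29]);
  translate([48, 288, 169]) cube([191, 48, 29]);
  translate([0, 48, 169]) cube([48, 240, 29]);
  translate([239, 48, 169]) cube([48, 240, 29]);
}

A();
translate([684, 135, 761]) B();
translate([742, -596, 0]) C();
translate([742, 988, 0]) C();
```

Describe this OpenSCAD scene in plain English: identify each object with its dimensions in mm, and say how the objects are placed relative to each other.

A is a table: top 1771 mm (x) × 728 mm (y), 45 mm thick, upper face at z = 761 mm, on four 42×42 mm square legs, each inset 21 mm from the nearest pair of top edges, running from z = 0 to the bottom of the top. Four apron rails, 42 mm thick and 65 mm tall, run between adjacent legs with their top edges flush with the underside of the top and their outer faces flush with the legs' outer faces.

B is a chair: 403×458 mm seat, 35 mm thick, top at z = 437 mm, on four 41 mm square corner legs flush with the seat edges. A 35 mm thick backrest slab spans the full seat width, extending 347 mm above the seat top, its back face flush with the seat's +y edge. Two armrests of 34×34 mm section run along each side from the seat's front edge to the front of the backrest, top faces 224 mm above the seat top and outer faces flush with the seat's x-edges; a 34×34 mm post under the front of each armrest stands on the seat at the front corner.

C is a simple wooden stool: a rectangular seat 287 mm (x) by 336 mm (y), 29 mm thick, top face at z = 406 mm, on four square legs, each 48×48 mm in cross-section. The legs rest on z = 0, each flush with a corner of the seat. Four stretchers, 48 mm wide and 29 mm tall, connect adjacent legs with their undersides at z = 169 mm, each running between the inner faces of the legs it joins and aligned with the legs' outer faces on the other axis.

The chair is on top of the table, centred. Two stools sit around the table at the −y, +y sides.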